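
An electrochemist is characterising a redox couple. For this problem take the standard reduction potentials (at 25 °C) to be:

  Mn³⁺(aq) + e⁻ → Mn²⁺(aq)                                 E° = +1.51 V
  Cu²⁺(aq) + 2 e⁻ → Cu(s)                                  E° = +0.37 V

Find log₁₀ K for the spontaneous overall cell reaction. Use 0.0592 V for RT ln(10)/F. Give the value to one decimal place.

Cathode: Mn³⁺/Mn²⁺; anode: Cu²⁺/Cu. E°cell = +1.14 V, n = 2.
log K = nE°cell / 0.0592 = (2)(+1.14) / 0.0592 = 38.5.

38.5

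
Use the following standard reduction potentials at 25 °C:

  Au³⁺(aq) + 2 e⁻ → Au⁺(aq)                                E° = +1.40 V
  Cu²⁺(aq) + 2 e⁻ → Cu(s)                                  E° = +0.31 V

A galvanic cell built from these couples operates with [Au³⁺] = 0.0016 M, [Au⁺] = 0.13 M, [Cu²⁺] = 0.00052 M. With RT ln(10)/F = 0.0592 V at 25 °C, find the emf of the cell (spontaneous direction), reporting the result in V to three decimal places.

Au³⁺/Au⁺ is the cathode (higher E°), Cu²⁺/Cu the anode: E°cell = +1.40 − (+0.31) = +1.09 V, n = 2.
Overall: Au³⁺(aq) + Cu(s) → Au⁺(aq) + Cu²⁺(aq)
Q = [Au⁺]·[Cu²⁺] / ([Au³⁺]); log Q = -1.374.
E = E° − (0.0592/n) log Q = +1.09 − (0.0592/2)(-1.374) = +1.131 V.

+1.131 V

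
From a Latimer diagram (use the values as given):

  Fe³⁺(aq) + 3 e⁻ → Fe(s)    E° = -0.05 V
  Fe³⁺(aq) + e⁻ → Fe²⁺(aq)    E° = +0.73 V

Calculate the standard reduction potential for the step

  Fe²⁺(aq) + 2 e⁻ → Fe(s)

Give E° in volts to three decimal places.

-0.440 V

Sequential free energies add, so n₃E°₃ = n₁E°₁ + n₂E°₂.
With n₃ = 3, and the known step contributing 1×(+0.73) V, the unknown satisfies 2·E° = 3×(-0.05) − 1×(+0.73) = -0.880.
E° = -0.880 / 2 = -0.440 V.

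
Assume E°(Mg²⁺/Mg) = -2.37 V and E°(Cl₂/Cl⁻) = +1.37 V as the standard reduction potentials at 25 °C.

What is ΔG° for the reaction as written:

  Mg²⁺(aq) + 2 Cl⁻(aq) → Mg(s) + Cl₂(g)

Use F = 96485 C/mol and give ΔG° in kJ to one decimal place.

As written, Mg²⁺/Mg is reduced (cathode) and Cl₂/Cl⁻ is oxidised (anode), so E°cell = (-2.37) − (+1.37) = -3.74 V.
Balancing electrons gives n = 2.
ΔG° = −nFE° = −(2)(96485)(-3.74) = 721,708 J = +721.7 kJ.

+721.7 kJ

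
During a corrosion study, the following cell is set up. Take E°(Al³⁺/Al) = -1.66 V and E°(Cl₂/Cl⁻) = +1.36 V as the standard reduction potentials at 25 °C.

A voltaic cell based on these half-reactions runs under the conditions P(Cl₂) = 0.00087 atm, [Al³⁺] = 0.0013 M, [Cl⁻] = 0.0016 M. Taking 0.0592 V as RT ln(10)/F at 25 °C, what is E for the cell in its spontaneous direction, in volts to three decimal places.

Cl₂/Cl⁻ is the cathode (higher E°), Al³⁺/Al the anode: E°cell = +1.36 − (-1.66) = +3.02 V, n = 6.
Overall: 3 Cl₂(g) + 2 Al(s) → 6 Cl⁻(aq) + 2 Al³⁺(aq)
Q = [Cl⁻]^6·[Al³⁺]^2 / (P(Cl₂)^3); log Q = -13.366.
E = E° − (0.0592/n) log Q = +3.02 − (0.0592/6)(-13.366) = +3.152 V.

+3.152 V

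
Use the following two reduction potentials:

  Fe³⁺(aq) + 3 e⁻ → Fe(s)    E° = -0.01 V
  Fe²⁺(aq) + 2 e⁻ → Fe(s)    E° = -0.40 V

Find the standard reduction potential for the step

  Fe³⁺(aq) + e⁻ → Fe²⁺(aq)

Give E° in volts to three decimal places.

+0.770 V

Sequential free energies add, so n₃E°₃ = n₁E°₁ + n₂E°₂.
With n₃ = 3, and the known step contributing 2×(-0.40) V, the unknown satisfies 1·E° = 3×(-0.01) − 2×(-0.40) = +0.770.
E° = +0.770 / 1 = +0.770 V.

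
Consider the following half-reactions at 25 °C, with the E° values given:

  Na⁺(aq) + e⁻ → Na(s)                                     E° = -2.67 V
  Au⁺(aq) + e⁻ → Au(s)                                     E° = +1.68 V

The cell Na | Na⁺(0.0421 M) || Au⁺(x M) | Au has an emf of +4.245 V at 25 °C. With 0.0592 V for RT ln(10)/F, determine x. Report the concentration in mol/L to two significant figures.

Au⁺/Au is the cathode, Na⁺/Na the anode: E°cell = +4.35 V, n = 1.
Overall reaction: Au⁺(aq) + Na(s) → Au(s) + Na⁺(aq); Q = [Na⁺]^1/[Au⁺]^1.
From E = E° − (0.0592/n) log Q: log Q = (E° − E)·n/0.0592 = (+4.35 − (+4.245))·1/0.0592 = 1.7736.
So 1·log[Au⁺] = 1·log(0.0421) − log Q = -1.3757 − (1.7736) = -3.1493; [Au⁺] = 10^(-3.1493) ≈ 0.00071 M.

0.00071 M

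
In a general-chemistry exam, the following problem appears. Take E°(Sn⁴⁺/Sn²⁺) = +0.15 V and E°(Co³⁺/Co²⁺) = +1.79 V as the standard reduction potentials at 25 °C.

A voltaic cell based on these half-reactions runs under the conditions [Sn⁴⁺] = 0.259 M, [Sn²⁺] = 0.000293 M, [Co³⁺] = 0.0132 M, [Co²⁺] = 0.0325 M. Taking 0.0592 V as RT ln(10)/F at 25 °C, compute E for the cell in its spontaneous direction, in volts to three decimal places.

+1.530 V

Co³⁺/Co²⁺ is the cathode (higher E°), Sn⁴⁺/Sn²⁺ the anode: E°cell = +1.79 − (+0.15) = +1.64 V, n = 2.
Overall: 2 Co³⁺(aq) + Sn²⁺(aq) → 2 Co²⁺(aq) + Sn⁴⁺(aq)
Q = [Co²⁺]^2·[Sn⁴⁺] / ([Co³⁺]^2·[Sn²⁺]); log Q = 3.729.
E = E° − (0.0592/n) log Q = +1.64 − (0.0592/2)(3.729) = +1.530 V.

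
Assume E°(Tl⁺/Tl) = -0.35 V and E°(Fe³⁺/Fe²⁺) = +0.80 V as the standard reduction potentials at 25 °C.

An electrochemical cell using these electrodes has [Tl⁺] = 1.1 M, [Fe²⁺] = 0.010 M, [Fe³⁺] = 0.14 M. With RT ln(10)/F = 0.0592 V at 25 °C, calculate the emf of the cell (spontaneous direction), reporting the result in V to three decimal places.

Fe³⁺/Fe²⁺ is the cathode (higher E°), Tl⁺/Tl the anode: E°cell = +0.80 − (-0.35) = +1.15 V, n = 1.
Overall: Fe³⁺(aq) + Tl(s) → Fe²⁺(aq) + Tl⁺(aq)
Q = [Fe²⁺]·[Tl⁺] / ([Fe³⁺]); log Q = -1.105.
E = E° − (0.0592/n) log Q = +1.15 − (0.0592/1)(-1.105) = +1.215 V.

+1.215 V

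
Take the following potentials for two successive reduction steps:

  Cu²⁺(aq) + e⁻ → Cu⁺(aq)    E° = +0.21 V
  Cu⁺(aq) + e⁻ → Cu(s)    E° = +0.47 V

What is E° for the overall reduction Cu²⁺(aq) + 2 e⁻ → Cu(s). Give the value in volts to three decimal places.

Adding the free-energy changes (−nFE°) of the two steps gives −n₃FE°₃ = −n₁FE°₁ − n₂FE°₂.
E°₃ = (1×+0.21 + 1×+0.47) / 2 = (+0.680) / 2 = +0.340 V.

+0.340 V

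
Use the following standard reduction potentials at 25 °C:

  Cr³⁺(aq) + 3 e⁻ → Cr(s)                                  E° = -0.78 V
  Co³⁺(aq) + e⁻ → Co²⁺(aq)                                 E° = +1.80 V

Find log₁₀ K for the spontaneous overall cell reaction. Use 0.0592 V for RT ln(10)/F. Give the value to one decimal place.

Cathode: Co³⁺/Co²⁺; anode: Cr³⁺/Cr. E°cell = +2.58 V, n = 3.
log K = nE°cell / 0.0592 = (3)(+2.58) / 0.0592 = 130.7.

130.7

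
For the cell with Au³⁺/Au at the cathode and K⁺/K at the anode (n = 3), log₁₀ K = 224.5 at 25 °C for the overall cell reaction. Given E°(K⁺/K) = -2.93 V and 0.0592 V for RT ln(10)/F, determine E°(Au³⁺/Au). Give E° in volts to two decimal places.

+1.50 V

E°cell = (0.0592/n)·log K = (0.0592/3)(224.5) = +4.430 V.
Since Au³⁺/Au is the cathode and K⁺/K the anode, E°cell = E°(Au³⁺/Au) − E°(K⁺/K).
So E°(Au³⁺/Au) = E°cell + E°(K⁺/K) = +4.430 + (-2.93) = +1.50 V.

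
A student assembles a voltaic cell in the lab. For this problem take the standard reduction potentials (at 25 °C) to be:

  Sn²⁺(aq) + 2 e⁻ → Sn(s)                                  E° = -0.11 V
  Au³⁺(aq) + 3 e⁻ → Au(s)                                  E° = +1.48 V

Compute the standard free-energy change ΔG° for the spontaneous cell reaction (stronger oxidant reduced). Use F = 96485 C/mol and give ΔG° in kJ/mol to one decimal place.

Au³⁺/Au (E° = +1.48 V) is the cathode; Sn²⁺/Sn (E° = -0.11 V) is the anode, so E°cell = +1.59 V.
Balancing electrons gives n = 6 (lcm of 3 and 2).
ΔG° = −nFE° = −(6)(96485)(+1.59) = -920,467 J = -920.5 kJ/mol.

-920.5 kJ/mol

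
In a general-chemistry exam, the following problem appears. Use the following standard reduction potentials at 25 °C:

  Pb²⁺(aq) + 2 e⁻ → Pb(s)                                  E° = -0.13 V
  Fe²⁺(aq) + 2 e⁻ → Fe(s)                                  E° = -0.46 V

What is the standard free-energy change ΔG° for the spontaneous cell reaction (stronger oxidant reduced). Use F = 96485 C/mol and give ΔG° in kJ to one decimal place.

-63.7 kJ

Pb²⁺/Pb (E° = -0.13 V) is the cathode; Fe²⁺/Fe (E° = -0.46 V) is the anode, so E°cell = +0.33 V.
Balancing electrons gives n = 2 (lcm of 2 and 2).
ΔG° = −nFE° = −(2)(96485)(+0.33) = -63,680 J = -63.7 kJ.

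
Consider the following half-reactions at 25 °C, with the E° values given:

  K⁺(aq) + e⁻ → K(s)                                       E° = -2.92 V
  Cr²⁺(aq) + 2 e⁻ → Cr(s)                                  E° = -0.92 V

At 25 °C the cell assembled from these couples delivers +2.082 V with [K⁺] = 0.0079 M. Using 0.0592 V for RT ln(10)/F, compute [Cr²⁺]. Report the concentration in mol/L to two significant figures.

Cr²⁺/Cr is the cathode, K⁺/K the anode: E°cell = +2.00 V, n = 2.
Overall reaction: Cr²⁺(aq) + 2 K(s) → Cr(s) + 2 K⁺(aq); Q = [K⁺]^2/[Cr²⁺]^1.
From E = E° − (0.0592/n) log Q: log Q = (E° − E)·n/0.0592 = (+2.00 − (+2.082))·2/0.0592 = -2.7703.
So 1·log[Cr²⁺] = 2·log(0.0079) − log Q = -4.2047 − (-2.7703) = -1.4344; [Cr²⁺] = 10^(-1.4344) ≈ 0.037 M.

0.037 M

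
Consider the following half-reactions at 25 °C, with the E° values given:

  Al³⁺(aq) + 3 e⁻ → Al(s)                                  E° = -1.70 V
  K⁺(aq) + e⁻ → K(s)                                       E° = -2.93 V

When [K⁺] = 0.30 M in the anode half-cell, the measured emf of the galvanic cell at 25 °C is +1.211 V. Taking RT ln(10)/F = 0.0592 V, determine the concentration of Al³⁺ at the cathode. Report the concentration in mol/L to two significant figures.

Al³⁺/Al is the cathode, K⁺/K the anode: E°cell = +1.23 V, n = 3.
Overall reaction: Al³⁺(aq) + 3 K(s) → Al(s) + 3 K⁺(aq); Q = [K⁺]^3/[Al³⁺]^1.
From E = E° − (0.0592/n) log Q: log Q = (E° − E)·n/0.0592 = (+1.23 − (+1.211))·3/0.0592 = 0.9628.
So 1·log[Al³⁺] = 3·log(0.3) − log Q = -1.5686 − (0.9628) = -2.5314; [Al³⁺] = 10^(-2.5314) ≈ 0.0029 M.

0.0029 M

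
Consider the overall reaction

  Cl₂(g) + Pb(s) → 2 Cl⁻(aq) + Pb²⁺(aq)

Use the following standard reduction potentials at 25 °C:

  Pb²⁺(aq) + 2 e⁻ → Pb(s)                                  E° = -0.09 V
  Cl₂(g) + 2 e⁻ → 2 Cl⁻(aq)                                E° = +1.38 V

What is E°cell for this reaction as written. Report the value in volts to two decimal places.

+1.47 V

The Cl₂/Cl⁻ couple has the higher reduction potential, so it is the cathode; Pb²⁺/Pb is oxidised at the anode.
E°cell = E°(cathode) − E°(anode) = (+1.38) − (-0.09) = +1.47 V.
Since E°cell > 0, the reaction is spontaneous under standard conditions.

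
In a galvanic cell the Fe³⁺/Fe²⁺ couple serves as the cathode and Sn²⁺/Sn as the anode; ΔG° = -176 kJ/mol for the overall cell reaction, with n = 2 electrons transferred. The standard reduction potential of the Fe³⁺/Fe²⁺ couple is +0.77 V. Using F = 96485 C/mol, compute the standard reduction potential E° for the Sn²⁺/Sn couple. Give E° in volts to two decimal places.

E°cell = −ΔG°/(nF) = −(-176×10³)/((2)(96485)) = +0.912 V.
Since Fe³⁺/Fe²⁺ is the cathode and Sn²⁺/Sn the anode, E°cell = E°(Fe³⁺/Fe²⁺) − E°(Sn²⁺/Sn).
So E°(Sn²⁺/Sn) = E°(Fe³⁺/Fe²⁺) − E°cell = (+0.77) − (+0.912) = -0.14 V.

-0.14 V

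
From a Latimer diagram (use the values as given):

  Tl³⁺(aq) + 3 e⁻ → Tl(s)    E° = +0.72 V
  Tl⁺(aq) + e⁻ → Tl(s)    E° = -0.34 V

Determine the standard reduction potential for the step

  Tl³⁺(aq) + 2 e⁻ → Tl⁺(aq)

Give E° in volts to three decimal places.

Sequential free energies add, so n₃E°₃ = n₁E°₁ + n₂E°₂.
With n₃ = 3, and the known step contributing 1×(-0.34) V, the unknown satisfies 2·E° = 3×(+0.72) − 1×(-0.34) = +2.500.
E° = +2.500 / 2 = +1.250 V.

+1.250 V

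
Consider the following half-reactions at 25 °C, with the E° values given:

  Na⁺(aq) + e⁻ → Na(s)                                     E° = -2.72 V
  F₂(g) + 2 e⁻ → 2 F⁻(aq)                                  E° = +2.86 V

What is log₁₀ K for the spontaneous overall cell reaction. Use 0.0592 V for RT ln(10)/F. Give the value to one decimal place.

Cathode: F₂/F⁻; anode: Na⁺/Na. E°cell = +5.58 V, n = 2.
log K = nE°cell / 0.0592 = (2)(+5.58) / 0.0592 = 188.5.

188.5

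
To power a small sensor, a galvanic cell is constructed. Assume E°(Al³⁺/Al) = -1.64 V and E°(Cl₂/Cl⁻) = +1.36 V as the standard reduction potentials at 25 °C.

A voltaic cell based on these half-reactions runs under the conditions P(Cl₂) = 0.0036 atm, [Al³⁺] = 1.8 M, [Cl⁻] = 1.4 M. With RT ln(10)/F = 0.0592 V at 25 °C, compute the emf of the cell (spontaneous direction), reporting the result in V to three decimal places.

Cl₂/Cl⁻ is the cathode (higher E°), Al³⁺/Al the anode: E°cell = +1.36 − (-1.64) = +3.00 V, n = 6.
Overall: 3 Cl₂(g) + 2 Al(s) → 6 Cl⁻(aq) + 2 Al³⁺(aq)
Q = [Cl⁻]^6·[Al³⁺]^2 / (P(Cl₂)^3); log Q = 8.718.
E = E° − (0.0592/n) log Q = +3.00 − (0.0592/6)(8.718) = +2.914 V.

+2.914 V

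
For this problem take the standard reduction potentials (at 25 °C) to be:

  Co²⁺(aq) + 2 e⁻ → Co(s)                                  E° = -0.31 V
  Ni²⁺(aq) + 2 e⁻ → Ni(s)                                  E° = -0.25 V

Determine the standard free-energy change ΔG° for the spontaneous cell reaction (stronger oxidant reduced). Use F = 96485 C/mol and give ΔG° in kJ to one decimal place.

-11.6 kJ

Ni²⁺/Ni (E° = -0.25 V) is the cathode; Co²⁺/Co (E° = -0.31 V) is the anode, so E°cell = +0.06 V.
Balancing electrons gives n = 2 (lcm of 2 and 2).
ΔG° = −nFE° = −(2)(96485)(+0.06) = -11,578 J = -11.6 kJ.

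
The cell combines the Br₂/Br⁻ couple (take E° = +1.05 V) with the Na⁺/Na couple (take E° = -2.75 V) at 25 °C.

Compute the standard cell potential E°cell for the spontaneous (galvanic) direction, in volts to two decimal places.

+3.80 V

The Br₂/Br⁻ couple has the higher reduction potential, so it is the cathode; Na⁺/Na is oxidised at the anode.
E°cell = E°(cathode) − E°(anode) = (+1.05) − (-2.75) = +3.80 V.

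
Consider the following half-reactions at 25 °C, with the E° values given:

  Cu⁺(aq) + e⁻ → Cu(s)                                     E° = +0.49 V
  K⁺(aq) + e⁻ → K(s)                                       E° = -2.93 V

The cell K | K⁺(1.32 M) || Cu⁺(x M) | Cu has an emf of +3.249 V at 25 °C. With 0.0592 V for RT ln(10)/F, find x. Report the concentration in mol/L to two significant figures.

0.0017 M

Cu⁺/Cu is the cathode, K⁺/K the anode: E°cell = +3.42 V, n = 1.
Overall reaction: Cu⁺(aq) + K(s) → Cu(s) + K⁺(aq); Q = [K⁺]^1/[Cu⁺]^1.
From E = E° − (0.0592/n) log Q: log Q = (E° − E)·n/0.0592 = (+3.42 − (+3.249))·1/0.0592 = 2.8885.
So 1·log[Cu⁺] = 1·log(1.32) − log Q = 0.1206 − (2.8885) = -2.7679; [Cu⁺] = 10^(-2.7679) ≈ 0.0017 M.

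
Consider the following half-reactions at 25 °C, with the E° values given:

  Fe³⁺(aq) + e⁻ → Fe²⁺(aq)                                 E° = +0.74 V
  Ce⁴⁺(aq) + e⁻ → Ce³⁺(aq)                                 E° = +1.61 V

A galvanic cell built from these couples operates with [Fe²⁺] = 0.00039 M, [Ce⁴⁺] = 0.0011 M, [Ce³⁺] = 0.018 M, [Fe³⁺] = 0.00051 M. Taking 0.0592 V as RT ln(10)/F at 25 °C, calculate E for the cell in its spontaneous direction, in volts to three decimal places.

+0.791 V

Ce⁴⁺/Ce³⁺ is the cathode (higher E°), Fe³⁺/Fe²⁺ the anode: E°cell = +1.61 − (+0.74) = +0.87 V, n = 1.
Overall: Ce⁴⁺(aq) + Fe²⁺(aq) → Ce³⁺(aq) + Fe³⁺(aq)
Q = [Ce³⁺]·[Fe³⁺] / ([Ce⁴⁺]·[Fe²⁺]); log Q = 1.330.
E = E° − (0.0592/n) log Q = +0.87 − (0.0592/1)(1.330) = +0.791 V.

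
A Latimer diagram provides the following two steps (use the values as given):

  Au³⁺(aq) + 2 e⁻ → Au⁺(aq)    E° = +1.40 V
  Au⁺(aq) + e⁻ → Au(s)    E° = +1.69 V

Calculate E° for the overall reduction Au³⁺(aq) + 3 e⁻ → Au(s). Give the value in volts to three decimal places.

Standard free energies of sequential steps add: ΔG°₃ = ΔG°₁ + ΔG°₂, so n₃E°₃ = n₁E°₁ + n₂E°₂.
E°₃ = (2×+1.40 + 1×+1.69) / 3 = (+4.490) / 3 = +1.497 V.

+1.497 V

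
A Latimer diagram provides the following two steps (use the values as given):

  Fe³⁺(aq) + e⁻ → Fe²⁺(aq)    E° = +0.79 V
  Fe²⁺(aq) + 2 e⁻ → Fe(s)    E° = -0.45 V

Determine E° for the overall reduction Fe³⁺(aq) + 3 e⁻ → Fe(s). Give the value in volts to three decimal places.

Since ΔG° = −nFE° is additive over sequential reductions, n₃E°₃ = n₁E°₁ + n₂E°₂.
E°₃ = (1×+0.79 + 2×-0.45) / 3 = (-0.110) / 3 = -0.037 V.

-0.037 V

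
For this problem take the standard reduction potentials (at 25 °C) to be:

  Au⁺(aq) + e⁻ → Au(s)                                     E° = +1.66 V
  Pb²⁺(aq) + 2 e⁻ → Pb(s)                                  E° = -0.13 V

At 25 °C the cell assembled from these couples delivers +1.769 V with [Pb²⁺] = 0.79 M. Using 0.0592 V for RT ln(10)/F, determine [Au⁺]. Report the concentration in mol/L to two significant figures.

Au⁺/Au is the cathode, Pb²⁺/Pb the anode: E°cell = +1.79 V, n = 2.
Overall reaction: 2 Au⁺(aq) + Pb(s) → 2 Au(s) + Pb²⁺(aq); Q = [Pb²⁺]^1/[Au⁺]^2.
From E = E° − (0.0592/n) log Q: log Q = (E° − E)·n/0.0592 = (+1.79 − (+1.769))·2/0.0592 = 0.7095.
So 2·log[Au⁺] = 1·log(0.79) − log Q = -0.1024 − (0.7095) = -0.8119; log[Au⁺] = -0.8119 / 2 = -0.4059; [Au⁺] = 10^(-0.4059) ≈ 0.39 M.

0.39 M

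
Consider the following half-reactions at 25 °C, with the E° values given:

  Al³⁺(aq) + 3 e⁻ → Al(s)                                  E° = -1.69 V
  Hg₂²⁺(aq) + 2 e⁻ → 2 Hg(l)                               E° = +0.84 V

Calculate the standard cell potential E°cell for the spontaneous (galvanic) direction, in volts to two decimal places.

The Hg₂²⁺/Hg couple has the higher reduction potential, so it is the cathode; Al³⁺/Al is oxidised at the anode.
E°cell = E°(cathode) − E°(anode) = (+0.84) − (-1.69) = +2.53 V.

+2.53 V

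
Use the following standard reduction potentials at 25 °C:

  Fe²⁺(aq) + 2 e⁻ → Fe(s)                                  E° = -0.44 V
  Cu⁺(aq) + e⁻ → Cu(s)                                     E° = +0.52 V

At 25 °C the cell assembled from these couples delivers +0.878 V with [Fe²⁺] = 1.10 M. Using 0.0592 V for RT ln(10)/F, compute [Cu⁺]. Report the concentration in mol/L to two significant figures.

Cu⁺/Cu is the cathode, Fe²⁺/Fe the anode: E°cell = +0.96 V, n = 2.
Overall reaction: 2 Cu⁺(aq) + Fe(s) → 2 Cu(s) + Fe²⁺(aq); Q = [Fe²⁺]^1/[Cu⁺]^2.
From E = E° − (0.0592/n) log Q: log Q = (E° − E)·n/0.0592 = (+0.96 − (+0.878))·2/0.0592 = 2.7703.
So 2·log[Cu⁺] = 1·log(1.1) − log Q = 0.0414 − (2.7703) = -2.7289; log[Cu⁺] = -2.7289 / 2 = -1.3644; [Cu⁺] = 10^(-1.3644) ≈ 0.043 M.

0.043 M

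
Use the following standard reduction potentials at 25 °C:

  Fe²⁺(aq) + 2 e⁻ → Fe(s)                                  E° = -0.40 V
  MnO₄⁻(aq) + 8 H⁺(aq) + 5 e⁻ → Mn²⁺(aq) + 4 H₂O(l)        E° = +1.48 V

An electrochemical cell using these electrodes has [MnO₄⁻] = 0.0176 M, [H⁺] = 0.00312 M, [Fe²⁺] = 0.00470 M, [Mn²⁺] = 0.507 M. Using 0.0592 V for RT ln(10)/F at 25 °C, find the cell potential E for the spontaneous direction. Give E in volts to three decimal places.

MnO₄⁻/Mn²⁺ is the cathode (higher E°), Fe²⁺/Fe the anode: E°cell = +1.48 − (-0.40) = +1.88 V, n = 10.
Overall: 2 MnO₄⁻(aq) + 16 H⁺(aq) + 5 Fe(s) → 2 Mn²⁺(aq) + 8 H₂O(l) + 5 Fe²⁺(aq)
Q = [Mn²⁺]^2·[Fe²⁺]^5 / ([MnO₄⁻]^2·[H⁺]^16); log Q = 31.373.
E = E° − (0.0592/n) log Q = +1.88 − (0.0592/10)(31.373) = +1.694 V.

+1.694 V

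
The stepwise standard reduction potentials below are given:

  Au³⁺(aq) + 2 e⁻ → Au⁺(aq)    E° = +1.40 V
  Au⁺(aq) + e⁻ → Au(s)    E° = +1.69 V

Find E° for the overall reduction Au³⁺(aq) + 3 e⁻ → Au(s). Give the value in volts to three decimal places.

Standard free energies of sequential steps add: ΔG°₃ = ΔG°₁ + ΔG°₂, so n₃E°₃ = n₁E°₁ + n₂E°₂.
E°₃ = (2×+1.40 + 1×+1.69) / 3 = (+4.490) / 3 = +1.497 V.
E° values themselves are not directly additive — weighting by electron count is essential.

+1.497 V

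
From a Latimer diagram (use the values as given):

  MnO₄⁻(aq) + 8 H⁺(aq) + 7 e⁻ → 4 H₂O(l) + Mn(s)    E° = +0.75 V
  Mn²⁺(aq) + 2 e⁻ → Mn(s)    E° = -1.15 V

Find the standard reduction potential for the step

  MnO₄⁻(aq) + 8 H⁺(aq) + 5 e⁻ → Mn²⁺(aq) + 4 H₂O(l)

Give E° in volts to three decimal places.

+1.510 V

Sequential free energies add, so n₃E°₃ = n₁E°₁ + n₂E°₂.
With n₃ = 7, and the known step contributing 2×(-1.15) V, the unknown satisfies 5·E° = 7×(+0.75) − 2×(-1.15) = +7.550.
E° = +7.550 / 5 = +1.510 V.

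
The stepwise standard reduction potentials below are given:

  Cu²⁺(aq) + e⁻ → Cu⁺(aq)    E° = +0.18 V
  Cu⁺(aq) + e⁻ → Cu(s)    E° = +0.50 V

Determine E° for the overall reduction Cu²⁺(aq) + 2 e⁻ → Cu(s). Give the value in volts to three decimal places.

+0.340 V

Since ΔG° = −nFE° is additive over sequential reductions, n₃E°₃ = n₁E°₁ + n₂E°₂.
E°₃ = (1×+0.18 + 1×+0.50) / 2 = (+0.680) / 2 = +0.340 V.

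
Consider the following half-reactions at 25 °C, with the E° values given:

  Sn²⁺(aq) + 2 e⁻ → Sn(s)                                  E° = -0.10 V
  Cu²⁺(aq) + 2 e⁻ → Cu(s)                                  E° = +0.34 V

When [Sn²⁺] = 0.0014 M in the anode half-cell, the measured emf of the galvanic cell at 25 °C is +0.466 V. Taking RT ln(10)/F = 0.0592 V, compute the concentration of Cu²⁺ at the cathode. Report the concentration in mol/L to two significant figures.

0.011 M

Cu²⁺/Cu is the cathode, Sn²⁺/Sn the anode: E°cell = +0.44 V, n = 2.
Overall reaction: Cu²⁺(aq) + Sn(s) → Cu(s) + Sn²⁺(aq); Q = [Sn²⁺]^1/[Cu²⁺]^1.
From E = E° − (0.0592/n) log Q: log Q = (E° − E)·n/0.0592 = (+0.44 − (+0.466))·2/0.0592 = -0.8784.
So 1·log[Cu²⁺] = 1·log(0.0014) − log Q = -2.8539 − (-0.8784) = -1.9755; [Cu²⁺] = 10^(-1.9755) ≈ 0.011 M.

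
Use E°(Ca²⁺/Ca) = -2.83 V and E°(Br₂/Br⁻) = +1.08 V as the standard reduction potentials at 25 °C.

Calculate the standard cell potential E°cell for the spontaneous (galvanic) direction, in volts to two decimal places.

+3.91 V

The Br₂/Br⁻ couple has the higher reduction potential, so it is the cathode; Ca²⁺/Ca is oxidised at the anode.
E°cell = E°(cathode) − E°(anode) = (+1.08) − (-2.83) = +3.91 V.
Since E°cell > 0, the reaction is spontaneous under standard conditions.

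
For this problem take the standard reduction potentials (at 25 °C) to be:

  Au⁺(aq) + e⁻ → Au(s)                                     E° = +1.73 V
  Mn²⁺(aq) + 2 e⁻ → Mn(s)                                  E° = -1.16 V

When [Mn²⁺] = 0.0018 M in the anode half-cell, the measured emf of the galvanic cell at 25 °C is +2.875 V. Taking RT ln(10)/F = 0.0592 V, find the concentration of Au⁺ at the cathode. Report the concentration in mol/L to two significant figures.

0.024 M

Au⁺/Au is the cathode, Mn²⁺/Mn the anode: E°cell = +2.89 V, n = 2.
Overall reaction: 2 Au⁺(aq) + Mn(s) → 2 Au(s) + Mn²⁺(aq); Q = [Mn²⁺]^1/[Au⁺]^2.
From E = E° − (0.0592/n) log Q: log Q = (E° − E)·n/0.0592 = (+2.89 − (+2.875))·2/0.0592 = 0.5068.
So 2·log[Au⁺] = 1·log(0.0018) − log Q = -2.7447 − (0.5068) = -3.2515; log[Au⁺] = -3.2515 / 2 = -1.6258; [Au⁺] = 10^(-1.6258) ≈ 0.024 M.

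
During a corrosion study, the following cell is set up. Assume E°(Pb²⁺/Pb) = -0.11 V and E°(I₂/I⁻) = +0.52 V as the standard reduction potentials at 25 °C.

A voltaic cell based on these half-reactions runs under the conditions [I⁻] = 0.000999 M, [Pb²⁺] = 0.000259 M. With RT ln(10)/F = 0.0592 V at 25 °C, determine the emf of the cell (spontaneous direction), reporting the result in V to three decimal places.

+0.914 V

I₂/I⁻ is the cathode (higher E°), Pb²⁺/Pb the anode: E°cell = +0.52 − (-0.11) = +0.63 V, n = 2.
Overall: I₂(s) + Pb(s) → 2 I⁻(aq) + Pb²⁺(aq)
Q = [I⁻]^2·[Pb²⁺]; log Q = -9.588.
E = E° − (0.0592/n) log Q = +0.63 − (0.0592/2)(-9.588) = +0.914 V.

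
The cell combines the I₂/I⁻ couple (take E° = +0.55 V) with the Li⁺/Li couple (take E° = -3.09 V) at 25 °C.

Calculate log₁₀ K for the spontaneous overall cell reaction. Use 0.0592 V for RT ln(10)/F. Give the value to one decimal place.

Cathode: I₂/I⁻; anode: Li⁺/Li. E°cell = +3.64 V, n = 2.
log K = nE°cell / 0.0592 = (2)(+3.64) / 0.0592 = 123.0.

123.0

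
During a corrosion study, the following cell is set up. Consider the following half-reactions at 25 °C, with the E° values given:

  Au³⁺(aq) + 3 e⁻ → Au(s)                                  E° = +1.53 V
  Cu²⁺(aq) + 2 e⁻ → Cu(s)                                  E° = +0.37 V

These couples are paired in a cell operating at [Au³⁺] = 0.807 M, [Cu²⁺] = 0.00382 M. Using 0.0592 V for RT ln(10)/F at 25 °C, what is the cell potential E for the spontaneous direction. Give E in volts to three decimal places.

+1.230 V

Au³⁺/Au is the cathode (higher E°), Cu²⁺/Cu the anode: E°cell = +1.53 − (+0.37) = +1.16 V, n = 6.
Overall: 2 Au³⁺(aq) + 3 Cu(s) → 2 Au(s) + 3 Cu²⁺(aq)
Q = [Cu²⁺]^3 / ([Au³⁺]^2); log Q = -7.068.
E = E° − (0.0592/n) log Q = +1.16 − (0.0592/6)(-7.068) = +1.230 V.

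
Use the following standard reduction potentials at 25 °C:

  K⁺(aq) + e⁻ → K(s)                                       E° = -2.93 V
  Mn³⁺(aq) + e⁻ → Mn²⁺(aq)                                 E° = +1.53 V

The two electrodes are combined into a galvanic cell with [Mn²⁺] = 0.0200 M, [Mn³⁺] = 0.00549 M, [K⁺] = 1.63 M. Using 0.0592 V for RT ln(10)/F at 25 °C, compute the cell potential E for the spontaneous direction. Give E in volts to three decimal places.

Mn³⁺/Mn²⁺ is the cathode (higher E°), K⁺/K the anode: E°cell = +1.53 − (-2.93) = +4.46 V, n = 1.
Overall: Mn³⁺(aq) + K(s) → Mn²⁺(aq) + K⁺(aq)
Q = [Mn²⁺]·[K⁺] / ([Mn³⁺]); log Q = 0.774.
E = E° − (0.0592/n) log Q = +4.46 − (0.0592/1)(0.774) = +4.414 V.

+4.414 V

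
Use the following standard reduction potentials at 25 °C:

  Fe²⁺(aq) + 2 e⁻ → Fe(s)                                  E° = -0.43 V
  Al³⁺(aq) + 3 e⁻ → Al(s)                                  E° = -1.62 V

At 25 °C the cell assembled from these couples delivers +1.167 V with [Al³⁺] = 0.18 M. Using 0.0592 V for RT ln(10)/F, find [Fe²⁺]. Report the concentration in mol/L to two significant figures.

0.053 M

Fe²⁺/Fe is the cathode, Al³⁺/Al the anode: E°cell = +1.19 V, n = 6.
Overall reaction: 3 Fe²⁺(aq) + 2 Al(s) → 3 Fe(s) + 2 Al³⁺(aq); Q = [Al³⁺]^2/[Fe²⁺]^3.
From E = E° − (0.0592/n) log Q: log Q = (E° − E)·n/0.0592 = (+1.19 − (+1.167))·6/0.0592 = 2.3311.
So 3·log[Fe²⁺] = 2·log(0.18) − log Q = -1.4895 − (2.3311) = -3.8206; log[Fe²⁺] = -3.8206 / 3 = -1.2735; [Fe²⁺] = 10^(-1.2735) ≈ 0.053 M.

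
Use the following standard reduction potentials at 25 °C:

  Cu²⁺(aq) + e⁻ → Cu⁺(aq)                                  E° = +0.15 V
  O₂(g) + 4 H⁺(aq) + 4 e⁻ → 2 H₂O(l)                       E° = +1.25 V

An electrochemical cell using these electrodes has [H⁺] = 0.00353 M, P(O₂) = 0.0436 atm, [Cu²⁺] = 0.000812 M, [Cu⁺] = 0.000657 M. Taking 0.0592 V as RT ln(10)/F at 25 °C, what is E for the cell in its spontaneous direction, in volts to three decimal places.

O₂/H₂O is the cathode (higher E°), Cu²⁺/Cu⁺ the anode: E°cell = +1.25 − (+0.15) = +1.10 V, n = 4.
Overall: O₂(g) + 4 H⁺(aq) + 4 Cu⁺(aq) → 2 H₂O(l) + 4 Cu²⁺(aq)
Q = [Cu²⁺]^4 / (P(O₂)·[H⁺]^4·[Cu⁺]^4); log Q = 11.537.
E = E° − (0.0592/n) log Q = +1.10 − (0.0592/4)(11.537) = +0.929 V.

+0.929 V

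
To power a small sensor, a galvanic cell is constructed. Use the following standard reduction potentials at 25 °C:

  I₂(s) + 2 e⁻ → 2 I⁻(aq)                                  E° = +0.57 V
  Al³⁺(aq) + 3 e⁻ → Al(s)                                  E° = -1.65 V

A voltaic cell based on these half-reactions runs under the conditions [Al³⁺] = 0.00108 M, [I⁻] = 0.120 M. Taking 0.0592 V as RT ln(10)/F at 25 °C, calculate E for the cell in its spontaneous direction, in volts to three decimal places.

+2.333 V

I₂/I⁻ is the cathode (higher E°), Al³⁺/Al the anode: E°cell = +0.57 − (-1.65) = +2.22 V, n = 6.
Overall: 3 I₂(s) + 2 Al(s) → 6 I⁻(aq) + 2 Al³⁺(aq)
Q = [I⁻]^6·[Al³⁺]^2; log Q = -11.458.
E = E° − (0.0592/n) log Q = +2.22 − (0.0592/6)(-11.458) = +2.333 V.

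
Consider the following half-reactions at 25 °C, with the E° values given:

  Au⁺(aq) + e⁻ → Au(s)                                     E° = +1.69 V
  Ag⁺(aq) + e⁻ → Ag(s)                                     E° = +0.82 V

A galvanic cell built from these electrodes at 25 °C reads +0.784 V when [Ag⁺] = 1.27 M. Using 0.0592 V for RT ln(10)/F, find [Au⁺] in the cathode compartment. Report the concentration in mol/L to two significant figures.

Au⁺/Au is the cathode, Ag⁺/Ag the anode: E°cell = +0.87 V, n = 1.
Overall reaction: Au⁺(aq) + Ag(s) → Au(s) + Ag⁺(aq); Q = [Ag⁺]^1/[Au⁺]^1.
From E = E° − (0.0592/n) log Q: log Q = (E° − E)·n/0.0592 = (+0.87 − (+0.784))·1/0.0592 = 1.4527.
So 1·log[Au⁺] = 1·log(1.27) − log Q = 0.1038 − (1.4527) = -1.3489; [Au⁺] = 10^(-1.3489) ≈ 0.045 M.

0.045 M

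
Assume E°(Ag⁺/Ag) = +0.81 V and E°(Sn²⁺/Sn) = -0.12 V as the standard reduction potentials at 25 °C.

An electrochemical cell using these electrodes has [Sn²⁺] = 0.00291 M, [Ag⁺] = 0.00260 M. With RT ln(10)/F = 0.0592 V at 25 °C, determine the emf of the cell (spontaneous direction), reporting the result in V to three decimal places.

+0.852 V

Ag⁺/Ag is the cathode (higher E°), Sn²⁺/Sn the anode: E°cell = +0.81 − (-0.12) = +0.93 V, n = 2.
Overall: 2 Ag⁺(aq) + Sn(s) → 2 Ag(s) + Sn²⁺(aq)
Q = [Sn²⁺] / ([Ag⁺]^2); log Q = 2.634.
E = E° − (0.0592/n) log Q = +0.93 − (0.0592/2)(2.634) = +0.852 V.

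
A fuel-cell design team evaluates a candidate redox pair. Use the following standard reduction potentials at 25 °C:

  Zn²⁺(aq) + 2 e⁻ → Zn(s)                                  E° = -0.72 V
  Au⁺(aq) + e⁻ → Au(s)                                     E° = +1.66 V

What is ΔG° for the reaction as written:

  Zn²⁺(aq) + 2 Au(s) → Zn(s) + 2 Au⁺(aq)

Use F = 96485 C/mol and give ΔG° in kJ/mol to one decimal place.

+459.3 kJ/mol

As written, Zn²⁺/Zn is reduced (cathode) and Au⁺/Au is oxidised (anode), so E°cell = (-0.72) − (+1.66) = -2.38 V.
Balancing electrons gives n = 2.
ΔG° = −nFE° = −(2)(96485)(-2.38) = 459,269 J = +459.3 kJ/mol.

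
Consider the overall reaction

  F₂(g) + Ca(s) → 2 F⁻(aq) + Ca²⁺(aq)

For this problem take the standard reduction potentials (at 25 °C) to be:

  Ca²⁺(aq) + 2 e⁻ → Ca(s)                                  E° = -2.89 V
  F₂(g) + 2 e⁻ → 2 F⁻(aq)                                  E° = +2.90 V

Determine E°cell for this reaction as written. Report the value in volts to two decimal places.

The F₂/F⁻ couple has the higher reduction potential, so it is the cathode; Ca²⁺/Ca is oxidised at the anode.
E°cell = E°(cathode) − E°(anode) = (+2.90) − (-2.89) = +5.79 V.
Since E°cell > 0, the reaction is spontaneous under standard conditions.

+5.79 V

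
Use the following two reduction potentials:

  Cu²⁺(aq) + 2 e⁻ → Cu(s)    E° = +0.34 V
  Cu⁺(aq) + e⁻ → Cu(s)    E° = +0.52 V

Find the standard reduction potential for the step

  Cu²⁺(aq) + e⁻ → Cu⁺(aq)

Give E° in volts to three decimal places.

Sequential free energies add, so n₃E°₃ = n₁E°₁ + n₂E°₂.
With n₃ = 2, and the known step contributing 1×(+0.52) V, the unknown satisfies 1·E° = 2×(+0.34) − 1×(+0.52) = +0.160.
E° = +0.160 / 1 = +0.160 V.

+0.160 V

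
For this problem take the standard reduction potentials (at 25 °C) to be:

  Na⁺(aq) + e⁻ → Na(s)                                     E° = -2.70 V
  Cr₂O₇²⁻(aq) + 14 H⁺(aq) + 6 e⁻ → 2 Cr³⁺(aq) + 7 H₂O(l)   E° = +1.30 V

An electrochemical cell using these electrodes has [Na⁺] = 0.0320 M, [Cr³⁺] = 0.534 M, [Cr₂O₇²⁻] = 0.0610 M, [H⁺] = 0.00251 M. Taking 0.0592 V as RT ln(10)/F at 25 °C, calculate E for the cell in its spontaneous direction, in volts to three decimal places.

+3.723 V

Cr₂O₇²⁻/Cr³⁺ is the cathode (higher E°), Na⁺/Na the anode: E°cell = +1.30 − (-2.70) = +4.00 V, n = 6.
Overall: Cr₂O₇²⁻(aq) + 14 H⁺(aq) + 6 Na(s) → 2 Cr³⁺(aq) + 7 H₂O(l) + 6 Na⁺(aq)
Q = [Cr³⁺]^2·[Na⁺]^6 / ([Cr₂O₇²⁻]·[H⁺]^14); log Q = 28.105.
E = E° − (0.0592/n) log Q = +4.00 − (0.0592/6)(28.105) = +3.723 V.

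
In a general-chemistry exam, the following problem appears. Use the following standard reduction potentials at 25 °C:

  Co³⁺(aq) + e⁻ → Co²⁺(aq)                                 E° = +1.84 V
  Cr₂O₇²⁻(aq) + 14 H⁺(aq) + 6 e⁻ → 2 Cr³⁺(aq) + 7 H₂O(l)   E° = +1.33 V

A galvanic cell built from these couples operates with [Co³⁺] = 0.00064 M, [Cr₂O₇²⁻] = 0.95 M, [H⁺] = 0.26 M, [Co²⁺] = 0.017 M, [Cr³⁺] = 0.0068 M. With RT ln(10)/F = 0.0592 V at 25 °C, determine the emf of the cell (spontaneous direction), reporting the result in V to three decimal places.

Co³⁺/Co²⁺ is the cathode (higher E°), Cr₂O₇²⁻/Cr³⁺ the anode: E°cell = +1.84 − (+1.33) = +0.51 V, n = 6.
Overall: 6 Co³⁺(aq) + 2 Cr³⁺(aq) + 7 H₂O(l) → 6 Co²⁺(aq) + Cr₂O₇²⁻(aq) + 14 H⁺(aq)
Q = [Co²⁺]^6·[Cr₂O₇²⁻]·[H⁺]^14 / ([Co³⁺]^6·[Cr³⁺]^2); log Q = 4.668.
E = E° − (0.0592/n) log Q = +0.51 − (0.0592/6)(4.668) = +0.464 V.

+0.464 V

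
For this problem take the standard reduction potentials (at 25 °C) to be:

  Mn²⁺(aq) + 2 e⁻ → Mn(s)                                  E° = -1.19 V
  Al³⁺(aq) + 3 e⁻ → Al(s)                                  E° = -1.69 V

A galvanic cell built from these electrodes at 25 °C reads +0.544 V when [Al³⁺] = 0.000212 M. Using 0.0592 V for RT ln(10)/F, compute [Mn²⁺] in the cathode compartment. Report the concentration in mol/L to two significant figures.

Mn²⁺/Mn is the cathode, Al³⁺/Al the anode: E°cell = +0.50 V, n = 6.
Overall reaction: 3 Mn²⁺(aq) + 2 Al(s) → 3 Mn(s) + 2 Al³⁺(aq); Q = [Al³⁺]^2/[Mn²⁺]^3.
From E = E° − (0.0592/n) log Q: log Q = (E° − E)·n/0.0592 = (+0.50 − (+0.544))·6/0.0592 = -4.4595.
So 3·log[Mn²⁺] = 2·log(0.000212) − log Q = -7.3473 − (-4.4595) = -2.8878; log[Mn²⁺] = -2.8878 / 3 = -0.9626; [Mn²⁺] = 10^(-0.9626) ≈ 0.11 M.

0.11 M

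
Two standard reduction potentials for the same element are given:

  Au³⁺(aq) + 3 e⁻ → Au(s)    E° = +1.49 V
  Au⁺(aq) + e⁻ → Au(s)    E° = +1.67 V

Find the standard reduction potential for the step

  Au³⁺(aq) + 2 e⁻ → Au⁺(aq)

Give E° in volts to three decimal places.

Sequential free energies add, so n₃E°₃ = n₁E°₁ + n₂E°₂.
With n₃ = 3, and the known step contributing 1×(+1.67) V, the unknown satisfies 2·E° = 3×(+1.49) − 1×(+1.67) = +2.800.
E° = +2.800 / 2 = +1.400 V.

+1.400 V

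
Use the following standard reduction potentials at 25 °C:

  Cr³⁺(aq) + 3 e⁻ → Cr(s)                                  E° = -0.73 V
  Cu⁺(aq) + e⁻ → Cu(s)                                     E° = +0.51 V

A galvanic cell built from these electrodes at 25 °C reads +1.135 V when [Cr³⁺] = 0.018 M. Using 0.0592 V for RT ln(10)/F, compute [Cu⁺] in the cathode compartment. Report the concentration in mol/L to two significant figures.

0.0044 M

Cu⁺/Cu is the cathode, Cr³⁺/Cr the anode: E°cell = +1.24 V, n = 3.
Overall reaction: 3 Cu⁺(aq) + Cr(s) → 3 Cu(s) + Cr³⁺(aq); Q = [Cr³⁺]^1/[Cu⁺]^3.
From E = E° − (0.0592/n) log Q: log Q = (E° − E)·n/0.0592 = (+1.24 − (+1.135))·3/0.0592 = 5.3209.
So 3·log[Cu⁺] = 1·log(0.018) − log Q = -1.7447 − (5.3209) = -7.0656; log[Cu⁺] = -7.0656 / 3 = -2.3552; [Cu⁺] = 10^(-2.3552) ≈ 0.0044 M.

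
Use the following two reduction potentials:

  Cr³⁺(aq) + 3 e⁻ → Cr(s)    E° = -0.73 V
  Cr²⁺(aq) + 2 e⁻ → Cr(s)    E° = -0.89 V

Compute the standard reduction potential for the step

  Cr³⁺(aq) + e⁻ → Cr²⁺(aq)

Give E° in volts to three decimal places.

-0.410 V

Sequential free energies add, so n₃E°₃ = n₁E°₁ + n₂E°₂.
With n₃ = 3, and the known step contributing 2×(-0.89) V, the unknown satisfies 1·E° = 3×(-0.73) − 2×(-0.89) = -0.410.
E° = -0.410 / 1 = -0.410 V.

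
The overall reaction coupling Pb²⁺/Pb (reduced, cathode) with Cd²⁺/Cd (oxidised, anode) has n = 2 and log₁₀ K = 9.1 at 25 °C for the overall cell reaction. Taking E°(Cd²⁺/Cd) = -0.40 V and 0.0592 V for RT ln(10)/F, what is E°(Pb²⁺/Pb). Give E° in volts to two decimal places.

-0.13 V

E°cell = (0.0592/n)·log K = (0.0592/2)(9.1) = +0.269 V.
Since Pb²⁺/Pb is the cathode and Cd²⁺/Cd the anode, E°cell = E°(Pb²⁺/Pb) − E°(Cd²⁺/Cd).
So E°(Pb²⁺/Pb) = E°cell + E°(Cd²⁺/Cd) = +0.269 + (-0.40) = -0.13 V.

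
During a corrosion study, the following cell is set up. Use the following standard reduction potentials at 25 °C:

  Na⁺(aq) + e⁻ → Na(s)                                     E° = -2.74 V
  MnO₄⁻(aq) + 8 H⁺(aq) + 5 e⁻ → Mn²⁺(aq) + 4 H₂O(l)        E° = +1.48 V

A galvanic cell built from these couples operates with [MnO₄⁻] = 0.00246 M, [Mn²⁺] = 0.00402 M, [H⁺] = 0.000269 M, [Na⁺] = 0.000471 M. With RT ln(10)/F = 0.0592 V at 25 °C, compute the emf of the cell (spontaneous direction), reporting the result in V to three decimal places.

MnO₄⁻/Mn²⁺ is the cathode (higher E°), Na⁺/Na the anode: E°cell = +1.48 − (-2.74) = +4.22 V, n = 5.
Overall: MnO₄⁻(aq) + 8 H⁺(aq) + 5 Na(s) → Mn²⁺(aq) + 4 H₂O(l) + 5 Na⁺(aq)
Q = [Mn²⁺]·[Na⁺]^5 / ([MnO₄⁻]·[H⁺]^8); log Q = 12.140.
E = E° − (0.0592/n) log Q = +4.22 − (0.0592/5)(12.140) = +4.076 V.

+4.076 V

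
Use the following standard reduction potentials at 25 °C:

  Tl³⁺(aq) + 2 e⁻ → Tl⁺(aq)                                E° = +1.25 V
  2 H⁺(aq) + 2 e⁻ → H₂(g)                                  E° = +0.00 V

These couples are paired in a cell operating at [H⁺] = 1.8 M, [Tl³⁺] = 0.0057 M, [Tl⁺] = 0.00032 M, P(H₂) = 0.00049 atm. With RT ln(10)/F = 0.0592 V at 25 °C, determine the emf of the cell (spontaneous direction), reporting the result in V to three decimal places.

Tl³⁺/Tl⁺ is the cathode (higher E°), H⁺/H₂ the anode: E°cell = +1.25 − (+0.00) = +1.25 V, n = 2.
Overall: Tl³⁺(aq) + H₂(g) → Tl⁺(aq) + 2 H⁺(aq)
Q = [Tl⁺]·[H⁺]^2 / ([Tl³⁺]·P(H₂)); log Q = 2.570.
E = E° − (0.0592/n) log Q = +1.25 − (0.0592/2)(2.570) = +1.174 V.

+1.174 V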